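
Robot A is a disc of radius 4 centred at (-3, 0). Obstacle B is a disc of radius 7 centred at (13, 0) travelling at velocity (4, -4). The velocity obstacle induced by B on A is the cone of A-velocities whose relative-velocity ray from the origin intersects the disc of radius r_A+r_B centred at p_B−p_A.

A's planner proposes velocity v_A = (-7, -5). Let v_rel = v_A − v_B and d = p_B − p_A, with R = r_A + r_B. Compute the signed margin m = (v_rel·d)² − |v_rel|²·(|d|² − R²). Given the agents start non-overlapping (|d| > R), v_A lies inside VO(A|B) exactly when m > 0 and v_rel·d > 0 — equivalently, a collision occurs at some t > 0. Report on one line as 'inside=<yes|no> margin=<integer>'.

d = (16, 0),  |d|² = 256;  R = 4+7 = 11,  c = 256−11² = 135
v_rel = (-11, -1),  |v_rel|² = 122;  v_rel·d = (-11)·(16) + (-1)·(0) = -176
122·t² + 352·t + 135 = 0  ⇒  m = (-176)² − 122·135 = 14506
m = 14506 > 0,  v_rel·d = -176 < 0  ⇒  outside

inside=no margin=14506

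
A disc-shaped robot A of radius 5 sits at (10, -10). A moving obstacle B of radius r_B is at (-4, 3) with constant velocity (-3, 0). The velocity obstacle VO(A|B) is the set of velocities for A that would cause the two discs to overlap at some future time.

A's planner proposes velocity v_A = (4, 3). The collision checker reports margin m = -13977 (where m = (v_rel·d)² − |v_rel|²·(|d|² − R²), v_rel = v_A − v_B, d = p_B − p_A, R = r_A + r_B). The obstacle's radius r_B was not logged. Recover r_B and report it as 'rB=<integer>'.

m = -13977
d = (-14, 13);  v_rel = (7, 3),  |v_rel|² = 58
v_rel×d = (7)·(13) − (3)·(-14) = 133
since m = R²·58 − 133²:  R² = (17689 + -13977) / 58 = 64
R = √64 = 8  ⇒  r_B = 8 − 5 = 3

rB=3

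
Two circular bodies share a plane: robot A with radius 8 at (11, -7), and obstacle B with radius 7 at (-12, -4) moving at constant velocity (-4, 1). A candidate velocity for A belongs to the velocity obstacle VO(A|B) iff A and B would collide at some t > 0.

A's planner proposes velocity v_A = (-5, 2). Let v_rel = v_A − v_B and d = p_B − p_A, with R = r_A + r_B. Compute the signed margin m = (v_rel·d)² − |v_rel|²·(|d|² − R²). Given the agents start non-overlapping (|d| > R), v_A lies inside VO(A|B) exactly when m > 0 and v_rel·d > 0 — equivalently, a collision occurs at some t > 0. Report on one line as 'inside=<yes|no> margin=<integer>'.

d = (-23, 3),  |d|² = 538;  R = 8+7 = 15,  c = 538−15² = 313
v_rel = (-1, 1),  |v_rel|² = 2;  v_rel·d = (-1)·(-23) + (1)·(3) = 26
2·t² − 52·t + 313 = 0  ⇒  m = 26² − 2·313 = 50
m = 50 > 0,  v_rel·d = 26 > 0  ⇒  inside

inside=yes margin=50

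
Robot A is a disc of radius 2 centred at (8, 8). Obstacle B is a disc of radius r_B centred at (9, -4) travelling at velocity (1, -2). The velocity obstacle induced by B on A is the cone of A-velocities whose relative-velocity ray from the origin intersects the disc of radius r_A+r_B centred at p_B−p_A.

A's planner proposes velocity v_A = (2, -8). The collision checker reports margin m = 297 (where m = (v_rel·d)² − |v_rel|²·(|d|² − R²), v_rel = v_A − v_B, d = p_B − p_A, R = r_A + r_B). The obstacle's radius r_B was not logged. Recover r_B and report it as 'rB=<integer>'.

m = 297
d = (1, -12);  v_rel = (1, -6),  |v_rel|² = 37
v_rel×d = (1)·(-12) − (-6)·(1) = -6
since m = R²·37 − (-6)²:  R² = (36 + 297) / 37 = 9
R = √9 = 3  ⇒  r_B = 3 − 2 = 1

rB=1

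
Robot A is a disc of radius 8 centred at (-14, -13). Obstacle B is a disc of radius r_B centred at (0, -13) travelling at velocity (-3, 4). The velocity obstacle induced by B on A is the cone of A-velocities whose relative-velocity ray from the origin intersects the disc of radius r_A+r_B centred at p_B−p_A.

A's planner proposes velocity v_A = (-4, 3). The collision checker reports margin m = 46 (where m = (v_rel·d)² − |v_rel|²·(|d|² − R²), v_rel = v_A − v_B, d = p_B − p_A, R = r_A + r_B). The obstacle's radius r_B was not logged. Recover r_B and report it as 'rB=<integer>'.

m = 46
d = (14, 0);  v_rel = (-1, -1),  |v_rel|² = 2
v_rel×d = (-1)·(0) − (-1)·(14) = 14
since m = R²·2 − 14²:  R² = (196 + 46) / 2 = 121
R = √121 = 11  ⇒  r_B = 11 − 8 = 3

rB=3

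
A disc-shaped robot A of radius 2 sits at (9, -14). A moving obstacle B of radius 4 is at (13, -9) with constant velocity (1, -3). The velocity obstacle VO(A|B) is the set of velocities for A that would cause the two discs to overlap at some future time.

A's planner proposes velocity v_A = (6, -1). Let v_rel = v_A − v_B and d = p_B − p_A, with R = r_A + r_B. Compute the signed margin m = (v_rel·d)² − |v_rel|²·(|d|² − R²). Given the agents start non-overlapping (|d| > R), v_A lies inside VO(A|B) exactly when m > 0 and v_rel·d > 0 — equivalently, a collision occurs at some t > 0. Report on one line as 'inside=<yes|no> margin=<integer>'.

d = (4, 5),  |d|² = 41;  R = 2+4 = 6,  c = 41−6² = 5
v_rel = (5, 2),  |v_rel|² = 29;  v_rel·d = (5)·(4) + (2)·(5) = 30
29·t² − 60·t + 5 = 0  ⇒  m = 30² − 29·5 = 755
m = 755 > 0,  v_rel·d = 30 > 0  ⇒  inside

inside=yes margin=755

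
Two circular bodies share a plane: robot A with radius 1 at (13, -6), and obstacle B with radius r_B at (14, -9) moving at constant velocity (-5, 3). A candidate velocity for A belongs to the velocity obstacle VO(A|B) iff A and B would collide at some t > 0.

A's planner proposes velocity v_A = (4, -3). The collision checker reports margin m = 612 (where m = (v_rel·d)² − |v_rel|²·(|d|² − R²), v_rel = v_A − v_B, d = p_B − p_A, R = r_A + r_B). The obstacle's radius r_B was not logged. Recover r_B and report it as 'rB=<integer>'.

m = 612
d = (1, -3);  v_rel = (9, -6),  |v_rel|² = 117
v_rel×d = (9)·(-3) − (-6)·(1) = -21
since m = R²·117 − (-21)²:  R² = (441 + 612) / 117 = 9
R = √9 = 3  ⇒  r_B = 3 − 1 = 2

rB=2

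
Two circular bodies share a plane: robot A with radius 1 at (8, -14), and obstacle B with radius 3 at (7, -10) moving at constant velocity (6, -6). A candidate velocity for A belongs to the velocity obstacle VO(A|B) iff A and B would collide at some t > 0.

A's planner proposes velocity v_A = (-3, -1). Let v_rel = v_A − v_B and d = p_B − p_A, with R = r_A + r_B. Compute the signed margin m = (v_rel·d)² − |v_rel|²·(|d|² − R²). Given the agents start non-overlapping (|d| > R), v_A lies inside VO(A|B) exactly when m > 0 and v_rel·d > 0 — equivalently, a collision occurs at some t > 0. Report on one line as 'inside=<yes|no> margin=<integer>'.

d = (-1, 4),  |d|² = 17;  R = 1+3 = 4,  c = 17−4² = 1
v_rel = (-9, 5),  |v_rel|² = 106;  v_rel·d = (-9)·(-1) + (5)·(4) = 29
106·t² − 58·t + 1 = 0  ⇒  m = 29² − 106·1 = 735
m = 735 > 0,  v_rel·d = 29 > 0  ⇒  inside

inside=yes margin=735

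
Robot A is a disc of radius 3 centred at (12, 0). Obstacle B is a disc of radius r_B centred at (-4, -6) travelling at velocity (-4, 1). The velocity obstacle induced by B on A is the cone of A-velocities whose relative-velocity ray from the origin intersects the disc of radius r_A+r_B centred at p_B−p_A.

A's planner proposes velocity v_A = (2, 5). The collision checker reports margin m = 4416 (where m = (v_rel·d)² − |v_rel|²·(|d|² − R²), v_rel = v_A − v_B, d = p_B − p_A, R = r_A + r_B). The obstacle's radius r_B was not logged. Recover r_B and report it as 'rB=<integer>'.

m = 4416
d = (-16, -6);  v_rel = (6, 4),  |v_rel|² = 52
v_rel×d = (6)·(-6) − (4)·(-16) = 28
since m = R²·52 − 28²:  R² = (784 + 4416) / 52 = 100
R = √100 = 10  ⇒  r_B = 10 − 3 = 7

rB=7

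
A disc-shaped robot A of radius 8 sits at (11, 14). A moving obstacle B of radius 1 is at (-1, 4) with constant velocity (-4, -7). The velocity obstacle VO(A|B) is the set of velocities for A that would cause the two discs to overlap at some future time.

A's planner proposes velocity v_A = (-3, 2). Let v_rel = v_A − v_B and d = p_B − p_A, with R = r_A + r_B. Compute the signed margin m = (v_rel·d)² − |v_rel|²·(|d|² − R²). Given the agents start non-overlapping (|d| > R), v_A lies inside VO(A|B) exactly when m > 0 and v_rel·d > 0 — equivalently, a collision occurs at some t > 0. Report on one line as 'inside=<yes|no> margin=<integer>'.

d = (-12, -10),  |d|² = 244;  R = 8+1 = 9,  c = 244−9² = 163
v_rel = (1, 9),  |v_rel|² = 82;  v_rel·d = (1)·(-12) + (9)·(-10) = -102
82·t² + 204·t + 163 = 0  ⇒  m = (-102)² − 82·163 = -2962
m = -2962 < 0,  v_rel·d = -102 < 0  ⇒  outside

inside=no margin=-2962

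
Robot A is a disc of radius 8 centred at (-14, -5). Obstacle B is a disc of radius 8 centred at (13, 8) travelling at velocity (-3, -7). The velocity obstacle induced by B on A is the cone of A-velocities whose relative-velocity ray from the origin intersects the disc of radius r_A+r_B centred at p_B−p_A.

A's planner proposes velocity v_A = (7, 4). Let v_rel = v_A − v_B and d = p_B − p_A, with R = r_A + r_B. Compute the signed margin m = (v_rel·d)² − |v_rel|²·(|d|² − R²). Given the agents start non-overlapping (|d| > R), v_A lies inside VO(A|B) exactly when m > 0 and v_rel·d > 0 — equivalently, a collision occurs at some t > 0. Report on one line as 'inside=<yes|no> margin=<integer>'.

d = (27, 13),  |d|² = 898;  R = 8+8 = 16,  c = 898−16² = 642
v_rel = (10, 11),  |v_rel|² = 221;  v_rel·d = (10)·(27) + (11)·(13) = 413
221·t² − 826·t + 642 = 0  ⇒  m = 413² − 221·642 = 28687
m = 28687 > 0,  v_rel·d = 413 > 0  ⇒  inside

inside=yes margin=28687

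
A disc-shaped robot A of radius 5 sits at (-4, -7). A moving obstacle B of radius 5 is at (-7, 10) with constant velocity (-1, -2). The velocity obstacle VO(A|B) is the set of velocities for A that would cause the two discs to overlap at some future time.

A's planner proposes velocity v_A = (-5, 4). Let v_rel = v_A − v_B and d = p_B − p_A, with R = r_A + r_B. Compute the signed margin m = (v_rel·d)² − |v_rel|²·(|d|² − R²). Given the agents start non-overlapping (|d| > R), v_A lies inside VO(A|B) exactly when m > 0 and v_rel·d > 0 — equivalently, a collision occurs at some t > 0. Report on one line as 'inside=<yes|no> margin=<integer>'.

d = (-3, 17),  |d|² = 298;  R = 5+5 = 10,  c = 298−10² = 198
v_rel = (-4, 6),  |v_rel|² = 52;  v_rel·d = (-4)·(-3) + (6)·(17) = 114
52·t² − 228·t + 198 = 0  ⇒  m = 114² − 52·198 = 2700
m = 2700 > 0,  v_rel·d = 114 > 0  ⇒  inside

inside=yes margin=2700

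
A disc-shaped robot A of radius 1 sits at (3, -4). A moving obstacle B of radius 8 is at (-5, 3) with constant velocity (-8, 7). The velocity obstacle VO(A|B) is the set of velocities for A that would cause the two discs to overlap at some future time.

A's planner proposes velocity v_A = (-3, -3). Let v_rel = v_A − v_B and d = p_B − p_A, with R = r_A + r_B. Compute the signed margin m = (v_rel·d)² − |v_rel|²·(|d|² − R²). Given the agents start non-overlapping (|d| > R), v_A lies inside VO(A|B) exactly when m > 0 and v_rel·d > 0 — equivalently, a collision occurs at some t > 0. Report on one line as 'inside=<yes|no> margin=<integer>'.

d = (-8, 7),  |d|² = 113;  R = 1+8 = 9,  c = 113−9² = 32
v_rel = (5, -10),  |v_rel|² = 125;  v_rel·d = (5)·(-8) + (-10)·(7) = -110
125·t² + 220·t + 32 = 0  ⇒  m = (-110)² − 125·32 = 8100
m = 8100 > 0,  v_rel·d = -110 < 0  ⇒  outside

inside=no margin=8100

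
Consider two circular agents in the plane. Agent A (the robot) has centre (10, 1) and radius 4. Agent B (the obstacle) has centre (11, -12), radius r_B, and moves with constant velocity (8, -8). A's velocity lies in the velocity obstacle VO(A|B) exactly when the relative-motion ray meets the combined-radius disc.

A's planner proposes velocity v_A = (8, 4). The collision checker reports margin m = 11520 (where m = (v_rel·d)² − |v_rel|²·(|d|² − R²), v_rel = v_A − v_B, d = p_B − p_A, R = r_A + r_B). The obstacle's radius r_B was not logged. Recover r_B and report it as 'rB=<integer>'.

m = 11520
d = (1, -13);  v_rel = (0, 12),  |v_rel|² = 144
v_rel×d = (0)·(-13) − (12)·(1) = -12
since m = R²·144 − (-12)²:  R² = (144 + 11520) / 144 = 81
R = √81 = 9  ⇒  r_B = 9 − 4 = 5

rB=5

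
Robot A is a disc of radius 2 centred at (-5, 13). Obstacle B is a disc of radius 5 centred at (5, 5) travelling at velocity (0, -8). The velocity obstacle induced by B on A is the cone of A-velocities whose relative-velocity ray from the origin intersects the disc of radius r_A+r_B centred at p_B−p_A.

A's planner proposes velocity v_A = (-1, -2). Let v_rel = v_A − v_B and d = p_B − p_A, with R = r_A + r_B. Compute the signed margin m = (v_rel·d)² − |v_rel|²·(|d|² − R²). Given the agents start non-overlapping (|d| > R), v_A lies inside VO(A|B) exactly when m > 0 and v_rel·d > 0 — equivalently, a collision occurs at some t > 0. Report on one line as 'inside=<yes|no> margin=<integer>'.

d = (10, -8),  |d|² = 164;  R = 2+5 = 7,  c = 164−7² = 115
v_rel = (-1, 6),  |v_rel|² = 37;  v_rel·d = (-1)·(10) + (6)·(-8) = -58
37·t² + 116·t + 115 = 0  ⇒  m = (-58)² − 37·115 = -891
m = -891 < 0,  v_rel·d = -58 < 0  ⇒  outside

inside=no margin=-891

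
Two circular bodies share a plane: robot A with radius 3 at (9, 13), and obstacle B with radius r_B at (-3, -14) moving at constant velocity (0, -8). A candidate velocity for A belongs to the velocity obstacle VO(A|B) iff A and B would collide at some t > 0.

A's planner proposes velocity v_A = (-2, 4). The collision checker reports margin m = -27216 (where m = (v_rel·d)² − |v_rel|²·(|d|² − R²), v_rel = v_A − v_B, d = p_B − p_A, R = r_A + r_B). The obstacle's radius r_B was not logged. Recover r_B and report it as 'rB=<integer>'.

m = -27216
d = (-12, -27);  v_rel = (-2, 12),  |v_rel|² = 148
v_rel×d = (-2)·(-27) − (12)·(-12) = 198
since m = R²·148 − 198²:  R² = (39204 + -27216) / 148 = 81
R = √81 = 9  ⇒  r_B = 9 − 3 = 6

rB=6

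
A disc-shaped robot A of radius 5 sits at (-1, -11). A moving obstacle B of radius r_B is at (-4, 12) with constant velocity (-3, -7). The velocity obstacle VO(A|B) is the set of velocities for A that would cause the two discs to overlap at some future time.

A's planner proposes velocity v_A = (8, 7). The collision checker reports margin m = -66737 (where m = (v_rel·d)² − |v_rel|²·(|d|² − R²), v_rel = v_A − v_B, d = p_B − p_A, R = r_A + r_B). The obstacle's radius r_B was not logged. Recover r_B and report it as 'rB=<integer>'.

m = -66737
d = (-3, 23);  v_rel = (11, 14),  |v_rel|² = 317
v_rel×d = (11)·(23) − (14)·(-3) = 295
since m = R²·317 − 295²:  R² = (87025 + -66737) / 317 = 64
R = √64 = 8  ⇒  r_B = 8 − 5 = 3

rB=3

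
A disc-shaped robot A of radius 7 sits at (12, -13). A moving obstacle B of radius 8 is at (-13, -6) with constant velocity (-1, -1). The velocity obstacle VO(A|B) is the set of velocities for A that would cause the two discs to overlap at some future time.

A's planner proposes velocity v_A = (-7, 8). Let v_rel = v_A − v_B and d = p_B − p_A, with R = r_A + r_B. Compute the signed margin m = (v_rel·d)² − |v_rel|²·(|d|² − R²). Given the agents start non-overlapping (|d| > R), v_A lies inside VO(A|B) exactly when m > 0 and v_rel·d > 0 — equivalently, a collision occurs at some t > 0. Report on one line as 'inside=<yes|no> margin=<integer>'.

d = (-25, 7),  |d|² = 674;  R = 7+8 = 15,  c = 674−15² = 449
v_rel = (-6, 9),  |v_rel|² = 117;  v_rel·d = (-6)·(-25) + (9)·(7) = 213
117·t² − 426·t + 449 = 0  ⇒  m = 213² − 117·449 = -7164
m = -7164 < 0,  v_rel·d = 213 > 0  ⇒  outside

inside=no margin=-7164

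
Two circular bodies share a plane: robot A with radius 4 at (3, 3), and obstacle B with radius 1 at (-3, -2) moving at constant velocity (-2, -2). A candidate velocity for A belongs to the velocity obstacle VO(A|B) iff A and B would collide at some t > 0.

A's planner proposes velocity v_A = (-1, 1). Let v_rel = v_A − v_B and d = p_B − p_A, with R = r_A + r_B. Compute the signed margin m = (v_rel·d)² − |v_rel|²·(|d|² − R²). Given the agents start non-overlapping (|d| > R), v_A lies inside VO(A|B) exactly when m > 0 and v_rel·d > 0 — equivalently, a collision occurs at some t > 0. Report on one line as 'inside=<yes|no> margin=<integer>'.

d = (-6, -5),  |d|² = 61;  R = 4+1 = 5,  c = 61−5² = 36
v_rel = (1, 3),  |v_rel|² = 10;  v_rel·d = (1)·(-6) + (3)·(-5) = -21
10·t² + 42·t + 36 = 0  ⇒  m = (-21)² − 10·36 = 81
m = 81 > 0,  v_rel·d = -21 < 0  ⇒  outside

inside=no margin=81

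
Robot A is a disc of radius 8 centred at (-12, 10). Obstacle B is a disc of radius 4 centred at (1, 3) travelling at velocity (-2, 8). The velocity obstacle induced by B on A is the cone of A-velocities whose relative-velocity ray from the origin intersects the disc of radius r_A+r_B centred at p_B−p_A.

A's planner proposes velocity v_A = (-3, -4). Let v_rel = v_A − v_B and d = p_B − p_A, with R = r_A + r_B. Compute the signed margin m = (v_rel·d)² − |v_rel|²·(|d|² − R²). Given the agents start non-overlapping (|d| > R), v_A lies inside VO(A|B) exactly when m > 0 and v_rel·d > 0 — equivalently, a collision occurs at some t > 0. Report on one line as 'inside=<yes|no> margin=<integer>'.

d = (13, -7),  |d|² = 218;  R = 8+4 = 12,  c = 218−12² = 74
v_rel = (-1, -12),  |v_rel|² = 145;  v_rel·d = (-1)·(13) + (-12)·(-7) = 71
145·t² − 142·t + 74 = 0  ⇒  m = 71² − 145·74 = -5689
m = -5689 < 0,  v_rel·d = 71 > 0  ⇒  outside

inside=no margin=-5689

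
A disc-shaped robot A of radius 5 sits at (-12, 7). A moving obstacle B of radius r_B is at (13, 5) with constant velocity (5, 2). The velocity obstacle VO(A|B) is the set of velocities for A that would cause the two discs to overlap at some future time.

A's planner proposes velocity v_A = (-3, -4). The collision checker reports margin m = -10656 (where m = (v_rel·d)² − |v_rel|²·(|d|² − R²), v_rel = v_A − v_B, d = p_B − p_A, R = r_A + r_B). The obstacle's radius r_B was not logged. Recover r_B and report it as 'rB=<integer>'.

m = -10656
d = (25, -2);  v_rel = (-8, -6),  |v_rel|² = 100
v_rel×d = (-8)·(-2) − (-6)·(25) = 166
since m = R²·100 − 166²:  R² = (27556 + -10656) / 100 = 169
R = √169 = 13  ⇒  r_B = 13 − 5 = 8

rB=8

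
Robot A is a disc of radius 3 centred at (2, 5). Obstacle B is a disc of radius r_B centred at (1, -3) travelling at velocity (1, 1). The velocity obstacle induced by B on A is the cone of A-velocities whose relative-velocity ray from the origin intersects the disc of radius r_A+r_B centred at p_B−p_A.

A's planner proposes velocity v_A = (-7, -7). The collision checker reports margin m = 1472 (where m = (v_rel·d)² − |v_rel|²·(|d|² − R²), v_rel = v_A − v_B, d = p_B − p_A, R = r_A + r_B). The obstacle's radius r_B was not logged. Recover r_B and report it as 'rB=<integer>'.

m = 1472
d = (-1, -8);  v_rel = (-8, -8),  |v_rel|² = 128
v_rel×d = (-8)·(-8) − (-8)·(-1) = 56
since m = R²·128 − 56²:  R² = (3136 + 1472) / 128 = 36
R = √36 = 6  ⇒  r_B = 6 − 3 = 3

rB=3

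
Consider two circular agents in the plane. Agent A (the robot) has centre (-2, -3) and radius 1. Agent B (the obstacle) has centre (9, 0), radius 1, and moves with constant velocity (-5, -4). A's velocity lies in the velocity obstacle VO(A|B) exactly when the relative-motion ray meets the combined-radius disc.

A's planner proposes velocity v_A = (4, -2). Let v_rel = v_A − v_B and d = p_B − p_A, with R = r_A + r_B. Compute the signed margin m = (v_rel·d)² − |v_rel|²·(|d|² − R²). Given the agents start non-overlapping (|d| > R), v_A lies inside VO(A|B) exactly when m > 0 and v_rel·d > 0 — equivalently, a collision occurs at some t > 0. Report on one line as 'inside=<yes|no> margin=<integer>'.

d = (11, 3),  |d|² = 130;  R = 1+1 = 2,  c = 130−2² = 126
v_rel = (9, 2),  |v_rel|² = 85;  v_rel·d = (9)·(11) + (2)·(3) = 105
85·t² − 210·t + 126 = 0  ⇒  m = 105² − 85·126 = 315
m = 315 > 0,  v_rel·d = 105 > 0  ⇒  inside

inside=yes margin=315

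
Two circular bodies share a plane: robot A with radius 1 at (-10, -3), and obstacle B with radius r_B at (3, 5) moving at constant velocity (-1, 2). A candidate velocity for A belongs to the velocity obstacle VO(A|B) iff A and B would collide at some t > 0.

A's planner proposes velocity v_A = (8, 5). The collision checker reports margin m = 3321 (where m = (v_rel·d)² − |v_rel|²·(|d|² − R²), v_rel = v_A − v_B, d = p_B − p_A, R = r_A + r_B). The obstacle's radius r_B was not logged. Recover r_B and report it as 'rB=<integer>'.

m = 3321
d = (13, 8);  v_rel = (9, 3),  |v_rel|² = 90
v_rel×d = (9)·(8) − (3)·(13) = 33
since m = R²·90 − 33²:  R² = (1089 + 3321) / 90 = 49
R = √49 = 7  ⇒  r_B = 7 − 1 = 6

rB=6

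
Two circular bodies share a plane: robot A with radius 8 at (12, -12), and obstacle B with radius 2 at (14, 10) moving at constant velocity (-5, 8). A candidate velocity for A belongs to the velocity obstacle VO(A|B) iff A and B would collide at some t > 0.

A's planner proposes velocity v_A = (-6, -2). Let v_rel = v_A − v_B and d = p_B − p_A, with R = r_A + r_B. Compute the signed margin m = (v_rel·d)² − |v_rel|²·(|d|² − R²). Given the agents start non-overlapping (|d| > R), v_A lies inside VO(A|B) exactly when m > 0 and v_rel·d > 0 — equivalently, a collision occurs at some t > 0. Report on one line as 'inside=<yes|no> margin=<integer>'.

d = (2, 22),  |d|² = 488;  R = 8+2 = 10,  c = 488−10² = 388
v_rel = (-1, -10),  |v_rel|² = 101;  v_rel·d = (-1)·(2) + (-10)·(22) = -222
101·t² + 444·t + 388 = 0  ⇒  m = (-222)² − 101·388 = 10096
m = 10096 > 0,  v_rel·d = -222 < 0  ⇒  outside

inside=no margin=10096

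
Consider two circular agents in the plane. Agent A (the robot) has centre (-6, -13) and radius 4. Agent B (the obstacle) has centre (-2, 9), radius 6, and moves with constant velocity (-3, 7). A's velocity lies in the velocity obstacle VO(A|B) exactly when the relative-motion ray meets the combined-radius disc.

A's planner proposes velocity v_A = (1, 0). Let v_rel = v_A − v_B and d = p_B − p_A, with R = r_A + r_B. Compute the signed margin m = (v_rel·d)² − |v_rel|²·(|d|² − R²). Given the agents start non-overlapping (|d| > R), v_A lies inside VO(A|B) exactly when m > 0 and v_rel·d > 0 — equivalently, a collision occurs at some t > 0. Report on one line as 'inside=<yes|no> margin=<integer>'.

d = (4, 22),  |d|² = 500;  R = 4+6 = 10,  c = 500−10² = 400
v_rel = (4, -7),  |v_rel|² = 65;  v_rel·d = (4)·(4) + (-7)·(22) = -138
65·t² + 276·t + 400 = 0  ⇒  m = (-138)² − 65·400 = -6956
m = -6956 < 0,  v_rel·d = -138 < 0  ⇒  outside

inside=no margin=-6956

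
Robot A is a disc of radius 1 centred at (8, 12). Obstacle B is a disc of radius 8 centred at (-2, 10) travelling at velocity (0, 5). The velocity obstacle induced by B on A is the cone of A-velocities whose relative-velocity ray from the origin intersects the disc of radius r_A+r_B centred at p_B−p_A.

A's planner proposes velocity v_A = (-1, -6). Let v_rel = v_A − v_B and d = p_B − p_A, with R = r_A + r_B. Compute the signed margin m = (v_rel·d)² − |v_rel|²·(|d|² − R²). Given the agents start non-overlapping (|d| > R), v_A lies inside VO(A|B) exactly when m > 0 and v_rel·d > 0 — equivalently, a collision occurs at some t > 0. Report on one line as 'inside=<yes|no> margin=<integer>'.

d = (-10, -2),  |d|² = 104;  R = 1+8 = 9,  c = 104−9² = 23
v_rel = (-1, -11),  |v_rel|² = 122;  v_rel·d = (-1)·(-10) + (-11)·(-2) = 32
122·t² − 64·t + 23 = 0  ⇒  m = 32² − 122·23 = -1782
m = -1782 < 0,  v_rel·d = 32 > 0  ⇒  outside

inside=no margin=-1782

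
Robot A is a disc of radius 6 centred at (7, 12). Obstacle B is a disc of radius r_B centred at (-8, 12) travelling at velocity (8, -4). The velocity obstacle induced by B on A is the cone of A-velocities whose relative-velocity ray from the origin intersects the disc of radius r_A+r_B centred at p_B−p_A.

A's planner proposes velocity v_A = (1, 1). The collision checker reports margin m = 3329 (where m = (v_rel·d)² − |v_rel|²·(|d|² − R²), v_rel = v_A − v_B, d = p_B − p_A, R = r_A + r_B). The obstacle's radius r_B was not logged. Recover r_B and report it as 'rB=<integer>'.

m = 3329
d = (-15, 0);  v_rel = (-7, 5),  |v_rel|² = 74
v_rel×d = (-7)·(0) − (5)·(-15) = 75
since m = R²·74 − 75²:  R² = (5625 + 3329) / 74 = 121
R = √121 = 11  ⇒  r_B = 11 − 6 = 5

rB=5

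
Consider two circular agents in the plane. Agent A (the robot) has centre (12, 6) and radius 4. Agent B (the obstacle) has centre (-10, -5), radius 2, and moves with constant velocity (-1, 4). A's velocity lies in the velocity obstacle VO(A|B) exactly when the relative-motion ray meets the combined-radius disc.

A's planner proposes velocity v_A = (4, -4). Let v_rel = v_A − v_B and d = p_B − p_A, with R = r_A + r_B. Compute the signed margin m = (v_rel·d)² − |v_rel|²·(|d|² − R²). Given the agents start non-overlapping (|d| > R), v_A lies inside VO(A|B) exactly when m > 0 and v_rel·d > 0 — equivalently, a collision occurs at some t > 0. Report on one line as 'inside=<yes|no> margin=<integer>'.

d = (-22, -11),  |d|² = 605;  R = 4+2 = 6,  c = 605−6² = 569
v_rel = (5, -8),  |v_rel|² = 89;  v_rel·d = (5)·(-22) + (-8)·(-11) = -22
89·t² + 44·t + 569 = 0  ⇒  m = (-22)² − 89·569 = -50157
m = -50157 < 0,  v_rel·d = -22 < 0  ⇒  outside

inside=no margin=-50157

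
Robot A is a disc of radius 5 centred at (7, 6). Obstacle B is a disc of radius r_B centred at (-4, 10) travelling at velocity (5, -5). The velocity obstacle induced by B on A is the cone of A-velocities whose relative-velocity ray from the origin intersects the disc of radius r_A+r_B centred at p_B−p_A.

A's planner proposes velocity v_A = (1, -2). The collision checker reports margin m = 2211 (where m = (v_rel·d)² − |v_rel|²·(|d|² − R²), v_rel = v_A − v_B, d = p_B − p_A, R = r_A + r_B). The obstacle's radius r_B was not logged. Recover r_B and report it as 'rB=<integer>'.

m = 2211
d = (-11, 4);  v_rel = (-4, 3),  |v_rel|² = 25
v_rel×d = (-4)·(4) − (3)·(-11) = 17
since m = R²·25 − 17²:  R² = (289 + 2211) / 25 = 100
R = √100 = 10  ⇒  r_B = 10 − 5 = 5

rB=5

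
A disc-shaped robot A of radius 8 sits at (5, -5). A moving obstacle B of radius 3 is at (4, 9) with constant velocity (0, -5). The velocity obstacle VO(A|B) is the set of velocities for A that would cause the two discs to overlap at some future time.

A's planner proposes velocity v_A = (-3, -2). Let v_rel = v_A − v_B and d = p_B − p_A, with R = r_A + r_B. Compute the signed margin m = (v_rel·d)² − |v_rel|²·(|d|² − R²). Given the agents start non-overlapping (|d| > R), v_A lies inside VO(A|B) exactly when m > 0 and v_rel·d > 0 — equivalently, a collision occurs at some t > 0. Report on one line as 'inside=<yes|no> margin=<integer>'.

d = (-1, 14),  |d|² = 197;  R = 8+3 = 11,  c = 197−11² = 76
v_rel = (-3, 3),  |v_rel|² = 18;  v_rel·d = (-3)·(-1) + (3)·(14) = 45
18·t² − 90·t + 76 = 0  ⇒  m = 45² − 18·76 = 657
m = 657 > 0,  v_rel·d = 45 > 0  ⇒  inside

inside=yes margin=657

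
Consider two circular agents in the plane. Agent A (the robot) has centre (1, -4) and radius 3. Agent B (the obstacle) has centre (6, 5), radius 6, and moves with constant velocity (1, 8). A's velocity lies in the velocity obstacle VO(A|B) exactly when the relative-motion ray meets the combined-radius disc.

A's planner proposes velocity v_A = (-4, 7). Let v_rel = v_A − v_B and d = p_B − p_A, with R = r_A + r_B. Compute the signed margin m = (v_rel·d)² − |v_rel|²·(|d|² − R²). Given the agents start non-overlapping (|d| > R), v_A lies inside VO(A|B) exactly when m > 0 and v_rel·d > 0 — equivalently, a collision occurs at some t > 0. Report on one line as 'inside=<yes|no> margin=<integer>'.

d = (5, 9),  |d|² = 106;  R = 3+6 = 9,  c = 106−9² = 25
v_rel = (-5, -1),  |v_rel|² = 26;  v_rel·d = (-5)·(5) + (-1)·(9) = -34
26·t² + 68·t + 25 = 0  ⇒  m = (-34)² − 26·25 = 506
m = 506 > 0,  v_rel·d = -34 < 0  ⇒  outside

inside=no margin=506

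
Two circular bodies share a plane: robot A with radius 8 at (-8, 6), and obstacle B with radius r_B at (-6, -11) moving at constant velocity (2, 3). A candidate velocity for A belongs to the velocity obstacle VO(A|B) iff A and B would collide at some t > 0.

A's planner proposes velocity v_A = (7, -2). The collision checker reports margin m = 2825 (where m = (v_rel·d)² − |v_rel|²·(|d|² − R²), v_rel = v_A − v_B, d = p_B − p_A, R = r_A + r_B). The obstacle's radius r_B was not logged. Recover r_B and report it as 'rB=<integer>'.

m = 2825
d = (2, -17);  v_rel = (5, -5),  |v_rel|² = 50
v_rel×d = (5)·(-17) − (-5)·(2) = -75
since m = R²·50 − (-75)²:  R² = (5625 + 2825) / 50 = 169
R = √169 = 13  ⇒  r_B = 13 − 8 = 5

rB=5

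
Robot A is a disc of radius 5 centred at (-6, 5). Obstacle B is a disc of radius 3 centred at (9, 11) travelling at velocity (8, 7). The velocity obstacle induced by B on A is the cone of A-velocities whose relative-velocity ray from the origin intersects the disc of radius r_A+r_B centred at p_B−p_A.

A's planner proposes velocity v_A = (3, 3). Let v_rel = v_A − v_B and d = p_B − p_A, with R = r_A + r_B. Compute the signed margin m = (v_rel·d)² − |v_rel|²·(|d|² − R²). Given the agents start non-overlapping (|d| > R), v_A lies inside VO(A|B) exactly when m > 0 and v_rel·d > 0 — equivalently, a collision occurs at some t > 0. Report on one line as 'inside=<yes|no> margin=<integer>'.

d = (15, 6),  |d|² = 261;  R = 5+3 = 8,  c = 261−8² = 197
v_rel = (-5, -4),  |v_rel|² = 41;  v_rel·d = (-5)·(15) + (-4)·(6) = -99
41·t² + 198·t + 197 = 0  ⇒  m = (-99)² − 41·197 = 1724
m = 1724 > 0,  v_rel·d = -99 < 0  ⇒  outside

inside=no margin=1724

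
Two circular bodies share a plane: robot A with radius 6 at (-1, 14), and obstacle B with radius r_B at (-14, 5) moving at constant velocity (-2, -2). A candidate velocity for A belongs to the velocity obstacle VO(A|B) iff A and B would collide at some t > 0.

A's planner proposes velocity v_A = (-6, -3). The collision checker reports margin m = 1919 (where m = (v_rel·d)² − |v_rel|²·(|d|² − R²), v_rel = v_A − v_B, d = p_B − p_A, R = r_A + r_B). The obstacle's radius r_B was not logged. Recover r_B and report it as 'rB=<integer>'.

m = 1919
d = (-13, -9);  v_rel = (-4, -1),  |v_rel|² = 17
v_rel×d = (-4)·(-9) − (-1)·(-13) = 23
since m = R²·17 − 23²:  R² = (529 + 1919) / 17 = 144
R = √144 = 12  ⇒  r_B = 12 − 6 = 6

rB=6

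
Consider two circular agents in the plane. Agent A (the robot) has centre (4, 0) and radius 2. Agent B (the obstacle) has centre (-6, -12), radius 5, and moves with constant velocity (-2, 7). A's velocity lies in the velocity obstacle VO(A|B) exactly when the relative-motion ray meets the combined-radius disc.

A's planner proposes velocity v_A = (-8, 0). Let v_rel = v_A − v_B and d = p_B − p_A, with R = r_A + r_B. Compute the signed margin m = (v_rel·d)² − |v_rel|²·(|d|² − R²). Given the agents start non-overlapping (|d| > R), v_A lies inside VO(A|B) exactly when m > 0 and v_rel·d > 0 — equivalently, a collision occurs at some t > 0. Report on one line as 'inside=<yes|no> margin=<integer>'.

d = (-10, -12),  |d|² = 244;  R = 2+5 = 7,  c = 244−7² = 195
v_rel = (-6, -7),  |v_rel|² = 85;  v_rel·d = (-6)·(-10) + (-7)·(-12) = 144
85·t² − 288·t + 195 = 0  ⇒  m = 144² − 85·195 = 4161
m = 4161 > 0,  v_rel·d = 144 > 0  ⇒  inside

inside=yes margin=4161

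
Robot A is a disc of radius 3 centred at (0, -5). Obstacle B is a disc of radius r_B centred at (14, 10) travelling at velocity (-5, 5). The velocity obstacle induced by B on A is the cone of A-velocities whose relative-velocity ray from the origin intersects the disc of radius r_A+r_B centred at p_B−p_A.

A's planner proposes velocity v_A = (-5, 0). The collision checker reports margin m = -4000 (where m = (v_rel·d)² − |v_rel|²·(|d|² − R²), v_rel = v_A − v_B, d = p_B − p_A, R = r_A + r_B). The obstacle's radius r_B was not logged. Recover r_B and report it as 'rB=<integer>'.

m = -4000
d = (14, 15);  v_rel = (0, -5),  |v_rel|² = 25
v_rel×d = (0)·(15) − (-5)·(14) = 70
since m = R²·25 − 70²:  R² = (4900 + -4000) / 25 = 36
R = √36 = 6  ⇒  r_B = 6 − 3 = 3

rB=3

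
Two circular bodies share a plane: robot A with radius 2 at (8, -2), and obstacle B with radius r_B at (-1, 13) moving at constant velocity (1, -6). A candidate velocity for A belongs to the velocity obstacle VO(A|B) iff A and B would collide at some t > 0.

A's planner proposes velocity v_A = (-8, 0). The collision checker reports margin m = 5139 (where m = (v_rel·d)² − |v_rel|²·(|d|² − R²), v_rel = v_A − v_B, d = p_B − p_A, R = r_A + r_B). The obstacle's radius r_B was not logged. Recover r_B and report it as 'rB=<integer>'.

m = 5139
d = (-9, 15);  v_rel = (-9, 6),  |v_rel|² = 117
v_rel×d = (-9)·(15) − (6)·(-9) = -81
since m = R²·117 − (-81)²:  R² = (6561 + 5139) / 117 = 100
R = √100 = 10  ⇒  r_B = 10 − 2 = 8

rB=8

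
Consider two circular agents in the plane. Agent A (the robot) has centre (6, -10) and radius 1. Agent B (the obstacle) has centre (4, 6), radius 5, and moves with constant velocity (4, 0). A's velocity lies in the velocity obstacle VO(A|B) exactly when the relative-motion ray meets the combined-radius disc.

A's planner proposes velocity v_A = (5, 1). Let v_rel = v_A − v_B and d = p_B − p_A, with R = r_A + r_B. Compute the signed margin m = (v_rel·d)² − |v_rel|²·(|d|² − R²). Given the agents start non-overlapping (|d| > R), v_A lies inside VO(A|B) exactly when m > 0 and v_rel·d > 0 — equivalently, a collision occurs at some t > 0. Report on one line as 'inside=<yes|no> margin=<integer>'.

d = (-2, 16),  |d|² = 260;  R = 1+5 = 6,  c = 260−6² = 224
v_rel = (1, 1),  |v_rel|² = 2;  v_rel·d = (1)·(-2) + (1)·(16) = 14
2·t² − 28·t + 224 = 0  ⇒  m = 14² − 2·224 = -252
m = -252 < 0,  v_rel·d = 14 > 0  ⇒  outside

inside=no margin=-252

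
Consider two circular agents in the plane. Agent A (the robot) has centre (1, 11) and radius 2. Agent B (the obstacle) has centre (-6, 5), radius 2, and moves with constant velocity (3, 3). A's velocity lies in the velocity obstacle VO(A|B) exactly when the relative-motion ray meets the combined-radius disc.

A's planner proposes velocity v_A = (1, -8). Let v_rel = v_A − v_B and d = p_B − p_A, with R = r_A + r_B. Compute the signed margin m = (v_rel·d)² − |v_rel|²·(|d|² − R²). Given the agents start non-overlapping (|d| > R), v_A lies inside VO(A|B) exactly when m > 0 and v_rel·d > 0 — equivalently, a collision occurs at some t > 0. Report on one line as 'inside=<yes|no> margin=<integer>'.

d = (-7, -6),  |d|² = 85;  R = 2+2 = 4,  c = 85−4² = 69
v_rel = (-2, -11),  |v_rel|² = 125;  v_rel·d = (-2)·(-7) + (-11)·(-6) = 80
125·t² − 160·t + 69 = 0  ⇒  m = 80² − 125·69 = -2225
m = -2225 < 0,  v_rel·d = 80 > 0  ⇒  outside

inside=no margin=-2225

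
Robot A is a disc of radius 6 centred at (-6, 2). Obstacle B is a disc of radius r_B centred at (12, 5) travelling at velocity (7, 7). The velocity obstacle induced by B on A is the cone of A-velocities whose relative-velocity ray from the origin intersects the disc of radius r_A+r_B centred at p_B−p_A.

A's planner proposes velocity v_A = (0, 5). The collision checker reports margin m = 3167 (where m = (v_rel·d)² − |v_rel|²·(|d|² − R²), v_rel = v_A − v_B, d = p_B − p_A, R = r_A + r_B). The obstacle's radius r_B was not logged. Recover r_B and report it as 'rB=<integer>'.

m = 3167
d = (18, 3);  v_rel = (-7, -2),  |v_rel|² = 53
v_rel×d = (-7)·(3) − (-2)·(18) = 15
since m = R²·53 − 15²:  R² = (225 + 3167) / 53 = 64
R = √64 = 8  ⇒  r_B = 8 − 6 = 2

rB=2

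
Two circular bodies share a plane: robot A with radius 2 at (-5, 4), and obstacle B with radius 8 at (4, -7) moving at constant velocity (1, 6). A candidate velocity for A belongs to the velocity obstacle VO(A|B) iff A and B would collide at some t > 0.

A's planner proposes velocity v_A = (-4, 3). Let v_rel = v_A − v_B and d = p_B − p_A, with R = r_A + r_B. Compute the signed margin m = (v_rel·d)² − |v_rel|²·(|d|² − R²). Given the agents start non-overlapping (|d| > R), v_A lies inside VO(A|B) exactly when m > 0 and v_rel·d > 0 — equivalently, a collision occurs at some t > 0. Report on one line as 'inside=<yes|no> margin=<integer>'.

d = (9, -11),  |d|² = 202;  R = 2+8 = 10,  c = 202−10² = 102
v_rel = (-5, -3),  |v_rel|² = 34;  v_rel·d = (-5)·(9) + (-3)·(-11) = -12
34·t² + 24·t + 102 = 0  ⇒  m = (-12)² − 34·102 = -3324
m = -3324 < 0,  v_rel·d = -12 < 0  ⇒  outside

inside=no margin=-3324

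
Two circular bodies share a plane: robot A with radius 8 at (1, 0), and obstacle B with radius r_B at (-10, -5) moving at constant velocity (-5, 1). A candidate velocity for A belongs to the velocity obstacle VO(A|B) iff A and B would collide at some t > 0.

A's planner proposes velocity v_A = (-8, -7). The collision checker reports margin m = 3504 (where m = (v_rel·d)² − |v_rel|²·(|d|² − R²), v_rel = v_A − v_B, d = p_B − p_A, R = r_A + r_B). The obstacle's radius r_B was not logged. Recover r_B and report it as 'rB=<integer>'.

m = 3504
d = (-11, -5);  v_rel = (-3, -8),  |v_rel|² = 73
v_rel×d = (-3)·(-5) − (-8)·(-11) = -73
since m = R²·73 − (-73)²:  R² = (5329 + 3504) / 73 = 121
R = √121 = 11  ⇒  r_B = 11 − 8 = 3

rB=3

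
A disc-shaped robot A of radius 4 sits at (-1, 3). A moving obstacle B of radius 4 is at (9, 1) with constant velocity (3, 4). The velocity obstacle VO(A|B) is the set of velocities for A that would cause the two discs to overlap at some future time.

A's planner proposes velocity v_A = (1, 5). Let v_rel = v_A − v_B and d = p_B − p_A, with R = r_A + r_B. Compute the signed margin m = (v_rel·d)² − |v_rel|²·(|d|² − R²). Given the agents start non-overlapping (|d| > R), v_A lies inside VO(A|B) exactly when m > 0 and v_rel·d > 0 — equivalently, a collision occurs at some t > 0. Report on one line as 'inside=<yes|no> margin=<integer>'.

d = (10, -2),  |d|² = 104;  R = 4+4 = 8,  c = 104−8² = 40
v_rel = (-2, 1),  |v_rel|² = 5;  v_rel·d = (-2)·(10) + (1)·(-2) = -22
5·t² + 44·t + 40 = 0  ⇒  m = (-22)² − 5·40 = 284
m = 284 > 0,  v_rel·d = -22 < 0  ⇒  outside

inside=no margin=284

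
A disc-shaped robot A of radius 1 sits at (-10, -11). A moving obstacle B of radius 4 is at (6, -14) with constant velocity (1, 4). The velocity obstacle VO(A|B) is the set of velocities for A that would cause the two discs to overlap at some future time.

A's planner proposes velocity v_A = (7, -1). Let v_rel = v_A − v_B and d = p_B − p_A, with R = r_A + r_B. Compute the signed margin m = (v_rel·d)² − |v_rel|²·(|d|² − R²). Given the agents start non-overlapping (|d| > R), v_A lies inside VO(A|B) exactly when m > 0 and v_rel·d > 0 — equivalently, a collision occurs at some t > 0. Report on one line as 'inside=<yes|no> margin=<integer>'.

d = (16, -3),  |d|² = 265;  R = 1+4 = 5,  c = 265−5² = 240
v_rel = (6, -5),  |v_rel|² = 61;  v_rel·d = (6)·(16) + (-5)·(-3) = 111
61·t² − 222·t + 240 = 0  ⇒  m = 111² − 61·240 = -2319
m = -2319 < 0,  v_rel·d = 111 > 0  ⇒  outside

inside=no margin=-2319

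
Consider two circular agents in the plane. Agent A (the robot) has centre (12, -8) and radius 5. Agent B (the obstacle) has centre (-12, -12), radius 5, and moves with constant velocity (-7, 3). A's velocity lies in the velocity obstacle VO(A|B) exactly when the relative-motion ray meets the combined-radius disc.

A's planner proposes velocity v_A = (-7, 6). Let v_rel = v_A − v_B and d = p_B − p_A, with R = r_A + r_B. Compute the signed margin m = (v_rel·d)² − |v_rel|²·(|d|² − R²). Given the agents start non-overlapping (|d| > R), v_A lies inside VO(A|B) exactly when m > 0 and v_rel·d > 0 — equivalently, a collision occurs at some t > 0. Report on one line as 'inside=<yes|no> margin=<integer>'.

d = (-24, -4),  |d|² = 592;  R = 5+5 = 10,  c = 592−10² = 492
v_rel = (0, 3),  |v_rel|² = 9;  v_rel·d = (0)·(-24) + (3)·(-4) = -12
9·t² + 24·t + 492 = 0  ⇒  m = (-12)² − 9·492 = -4284
m = -4284 < 0,  v_rel·d = -12 < 0  ⇒  outside

inside=no margin=-4284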